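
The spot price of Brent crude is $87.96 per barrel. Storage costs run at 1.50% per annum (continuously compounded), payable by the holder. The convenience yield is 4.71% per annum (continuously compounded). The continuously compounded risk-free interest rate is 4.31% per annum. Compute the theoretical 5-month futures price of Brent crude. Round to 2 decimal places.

Net carry = r + u − y = 0.0431 + 0.0150 − 0.0471 = 0.0110
F = S·e^((r+u−y)T) = 87.96 · e^(0.0110 × 5/12) = 87.96 · e^0.004583
= 87.96 × 1.004594 = $88.36 per barrel

$88.36 per barrel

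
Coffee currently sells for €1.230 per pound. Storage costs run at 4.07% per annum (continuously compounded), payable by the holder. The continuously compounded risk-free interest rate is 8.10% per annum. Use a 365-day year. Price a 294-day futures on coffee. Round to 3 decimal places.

Net carry = r + u − y = 0.0810 + 0.0407 − 0.0000 = 0.1217
F = S·e^((r+u−y)T) = 1.230 · e^(0.1217 × 294/365) = 1.230 · e^0.098027
= 1.230 × 1.102993 = €1.357 per pound

€1.357 per pound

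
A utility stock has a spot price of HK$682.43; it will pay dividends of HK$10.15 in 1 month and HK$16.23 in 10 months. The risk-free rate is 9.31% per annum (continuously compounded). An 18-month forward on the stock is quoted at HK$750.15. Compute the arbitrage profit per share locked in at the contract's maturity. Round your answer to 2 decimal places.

PV(dividends) I = 10.15·e^(−0.0931·1/12) + 16.23·e^(−0.0931·10/12) = 25.0900
Fair forward F* = (S − I)·e^(rT) = (682.43 − 25.0900)·e^0.139650 = 657.3400 × 1.149871 = 755.8562
Market HK$750.15 < fair 755.8562: forward underpriced → reverse cash-and-carry (short the stock, invest proceeds at r, pay the dividends, go long the forward).
Profit at T = |F_mkt − F*| = |750.15 − 755.8562| = HK$5.71 per share

HK$5.71 per share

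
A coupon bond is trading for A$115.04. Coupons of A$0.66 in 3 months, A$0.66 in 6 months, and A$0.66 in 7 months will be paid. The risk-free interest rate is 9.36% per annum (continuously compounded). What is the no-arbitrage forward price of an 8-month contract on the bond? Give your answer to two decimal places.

PV(coupons) I = 0.66·e^(−0.0936·3/12) + 0.66·e^(−0.0936·6/12) + 0.66·e^(−0.0936·7/12)
I = 0.6447 + 0.6298 + 0.6249 = 1.8994
F = (S − I)·e^(rT) = (115.04 − 1.8994) · e^(0.0936·8/12)
= 113.1406 · e^0.062400 = 113.1406 × 1.064388 = A$120.43

A$120.43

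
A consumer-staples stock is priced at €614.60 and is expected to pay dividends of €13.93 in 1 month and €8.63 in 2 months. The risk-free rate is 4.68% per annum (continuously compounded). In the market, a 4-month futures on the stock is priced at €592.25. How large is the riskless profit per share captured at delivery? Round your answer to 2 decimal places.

€9.22 per share

PV(dividends) I = 13.93·e^(−0.0468·1/12) + 8.63·e^(−0.0468·2/12) = 22.4387
Fair futures F* = (S − I)·e^(rT) = (614.60 − 22.4387)·e^0.015600 = 592.1613 × 1.015722 = 601.4713
Market €592.25 < fair 601.4713: forward underpriced → reverse cash-and-carry (short the stock, invest proceeds at r, pay the dividends, go long the forward).
Profit at T = |F_mkt − F*| = |592.25 − 601.4713| = €9.22 per share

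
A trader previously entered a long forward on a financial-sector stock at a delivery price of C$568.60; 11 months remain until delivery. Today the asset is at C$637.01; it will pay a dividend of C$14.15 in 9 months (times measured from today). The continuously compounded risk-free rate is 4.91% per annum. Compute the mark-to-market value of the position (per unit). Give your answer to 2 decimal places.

C$79.80

PV(remaining dividends) I = 14.15·e^(−0.0491·9/12) = 13.6384
Current forward F = (S − I)·e^(rT) = (637.01 − 13.6384)·e^(0.0491·11/12) = 623.3716 × 1.046037 = 652.0698
Value (long) = (F − K)·e^(−rT) = (652.0698 − 568.60) × 0.955990 = 79.7963
Value = C$79.80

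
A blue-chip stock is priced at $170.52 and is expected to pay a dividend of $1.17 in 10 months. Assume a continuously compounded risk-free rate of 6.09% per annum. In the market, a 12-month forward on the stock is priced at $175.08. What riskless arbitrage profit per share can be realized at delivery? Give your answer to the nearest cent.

$4.97 per share

PV(dividends) I = 1.17·e^(−0.0609·10/12) = 1.1121
Fair forward F* = (S − I)·e^(rT) = (170.52 − 1.1121)·e^0.060900 = 169.4079 × 1.062793 = 180.0455
Market $175.08 < fair 180.0455: forward underpriced → reverse cash-and-carry (short the stock, invest proceeds at r, pay the dividends, go long the forward).
Profit at T = |F_mkt − F*| = |175.08 − 180.0455| = $4.97 per share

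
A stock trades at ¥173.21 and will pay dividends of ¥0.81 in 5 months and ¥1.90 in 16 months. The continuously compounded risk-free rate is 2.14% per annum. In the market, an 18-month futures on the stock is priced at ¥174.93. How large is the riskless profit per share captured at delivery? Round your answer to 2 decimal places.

PV(dividends) I = 0.81·e^(−0.0214·5/12) + 1.90·e^(−0.0214·16/12) = 2.6494
Fair futures F* = (S − I)·e^(rT) = (173.21 − 2.6494)·e^0.032100 = 170.5606 × 1.032621 = 176.1245
Market ¥174.93 < fair 176.1245: forward underpriced → reverse cash-and-carry (short the stock, invest proceeds at r, pay the dividends, go long the forward).
Profit at T = |F_mkt − F*| = |174.93 − 176.1245| = ¥1.19 per share

¥1.19 per share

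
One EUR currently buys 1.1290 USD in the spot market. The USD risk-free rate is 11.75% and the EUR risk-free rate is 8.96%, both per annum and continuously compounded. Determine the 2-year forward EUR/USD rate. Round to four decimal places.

1.1938

F = S·e^((r_USD − r_EUR)T) = 1.1290 · e^((0.1175 − 0.0896) × 2)
= 1.1290 · e^0.055800 = 1.1290 × 1.057386
F = 1.1938 USD per EUR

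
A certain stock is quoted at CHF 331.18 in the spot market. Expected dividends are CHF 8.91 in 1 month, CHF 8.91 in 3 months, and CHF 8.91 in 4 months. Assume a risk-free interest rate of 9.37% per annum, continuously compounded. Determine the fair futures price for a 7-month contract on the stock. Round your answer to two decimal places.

PV(dividends) I = 8.91·e^(−0.0937·1/12) + 8.91·e^(−0.0937·3/12) + 8.91·e^(−0.0937·4/12)
I = 8.8407 + 8.7037 + 8.6360 = 26.1804
F = (S − I)·e^(rT) = (331.18 − 26.1804) · e^(0.0937·7/12)
= 304.9996 · e^0.054658 = 304.9996 × 1.056179 = CHF 322.13

CHF 322.13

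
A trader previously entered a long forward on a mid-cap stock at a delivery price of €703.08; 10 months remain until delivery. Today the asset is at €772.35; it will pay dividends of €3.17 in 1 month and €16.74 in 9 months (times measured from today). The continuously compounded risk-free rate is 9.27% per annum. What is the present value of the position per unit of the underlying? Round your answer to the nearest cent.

€102.78

PV(remaining dividends) I = 3.17·e^(−0.0927·1/12) + 16.74·e^(−0.0927·9/12) = 18.7613
Current forward F = (S − I)·e^(rT) = (772.35 − 18.7613)·e^(0.0927·10/12) = 753.5887 × 1.080312 = 814.1109
Value (long) = (F − K)·e^(−rT) = (814.1109 − 703.08) × 0.925658 = 102.7766
Value = €102.78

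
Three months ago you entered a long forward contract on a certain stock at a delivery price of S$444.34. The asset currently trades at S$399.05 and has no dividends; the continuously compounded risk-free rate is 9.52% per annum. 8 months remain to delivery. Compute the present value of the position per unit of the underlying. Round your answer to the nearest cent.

Current fair forward for the remaining 8 months: F = S·e^(r·T), r = 0.0952
F = 399.05 · e^(0.0952 × 8/12) = 399.05 × 1.065524 = 425.1974
Value of long forward = (F − K)·e^(−rT) = (425.1974 − 444.34) · e^(−0.0952·8/12)
= -19.1426 × 0.938505 = -17.97

-S$17.97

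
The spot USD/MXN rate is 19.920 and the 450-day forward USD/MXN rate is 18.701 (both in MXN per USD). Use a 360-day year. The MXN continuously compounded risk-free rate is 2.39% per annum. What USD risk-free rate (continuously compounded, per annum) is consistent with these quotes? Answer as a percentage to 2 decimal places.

7.44%

F = S·e^((r_MXN − r_USD)T) ⇒ r_USD = r_MXN − ln(F/S)/T
ln(18.701/19.920) = -0.063147; /(450/360) = -0.050518
r_USD = 0.0239 + 0.050518 = 0.074418
r_USD = 7.44%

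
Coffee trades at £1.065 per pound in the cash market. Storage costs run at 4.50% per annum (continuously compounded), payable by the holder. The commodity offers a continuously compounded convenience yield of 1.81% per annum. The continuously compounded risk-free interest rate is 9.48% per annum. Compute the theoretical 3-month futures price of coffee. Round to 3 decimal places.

Net carry = r + u − y = 0.0948 + 0.0450 − 0.0181 = 0.1217
F = S·e^((r+u−y)T) = 1.065 · e^(0.1217 × 3/12) = 1.065 · e^0.030425
= 1.065 × 1.030893 = £1.098 per pound

£1.098 per pound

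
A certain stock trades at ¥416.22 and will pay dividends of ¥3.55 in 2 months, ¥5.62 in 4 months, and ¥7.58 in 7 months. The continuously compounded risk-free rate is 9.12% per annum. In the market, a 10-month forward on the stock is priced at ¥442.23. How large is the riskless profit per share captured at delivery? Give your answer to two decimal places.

¥10.55 per share

PV(dividends) I = 3.55·e^(−0.0912·2/12) + 5.62·e^(−0.0912·4/12) + 7.58·e^(−0.0912·7/12) = 16.1355
Fair forward F* = (S − I)·e^(rT) = (416.22 − 16.1355)·e^0.076000 = 400.0845 × 1.078963 = 431.6764
Market ¥442.23 > fair 431.6764: forward overpriced → cash-and-carry (borrow at r, buy the stock and collect the dividends, short the forward).
Profit at T = |F_mkt − F*| = |442.23 − 431.6764| = ¥10.55 per share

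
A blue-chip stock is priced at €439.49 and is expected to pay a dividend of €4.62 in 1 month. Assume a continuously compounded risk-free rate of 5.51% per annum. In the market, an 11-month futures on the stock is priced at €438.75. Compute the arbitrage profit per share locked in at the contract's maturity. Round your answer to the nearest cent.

€18.67 per share

PV(dividends) I = 4.62·e^(−0.0551·1/12) = 4.5988
Fair futures F* = (S − I)·e^(rT) = (439.49 − 4.5988)·e^0.050508 = 434.8912 × 1.051805 = 457.4207
Market €438.75 < fair 457.4207: forward underpriced → reverse cash-and-carry (short the stock, invest proceeds at r, pay the dividends, go long the forward).
Profit at T = |F_mkt − F*| = |438.75 − 457.4207| = €18.67 per share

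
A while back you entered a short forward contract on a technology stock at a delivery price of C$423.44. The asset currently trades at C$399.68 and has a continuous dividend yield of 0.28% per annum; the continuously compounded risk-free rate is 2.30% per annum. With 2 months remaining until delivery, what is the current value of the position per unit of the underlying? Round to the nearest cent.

Current fair forward for the remaining 2 months: F = S·e^((r − q)·T), (r − q) = 0.0230 − 0.0028 = 0.0202
F = 399.68 · e^(0.0202 × 2/12) = 399.68 × 1.003372 = 401.0277
Value of long forward = (F − K)·e^(−rT) = (401.0277 − 423.44) · e^(−0.0230·2/12)
= -22.4123 × 0.996174 = -22.33
Short position value = −(long value) = C$22.33

C$22.33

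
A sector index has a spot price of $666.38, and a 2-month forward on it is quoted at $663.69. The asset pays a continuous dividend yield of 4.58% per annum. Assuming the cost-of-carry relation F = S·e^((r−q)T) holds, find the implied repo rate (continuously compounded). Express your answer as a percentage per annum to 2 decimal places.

2.15%

From F = S·e^((r−q)T): (r − q) = ln(F/S)/T
ln(663.69/666.38) = ln(0.995963) = -0.004045
(r − q) = -0.004045 / (2/12) = -0.024270
r = ln(F/S)/T + q = -0.024270 + 0.0458 = 0.021530
r = 2.15%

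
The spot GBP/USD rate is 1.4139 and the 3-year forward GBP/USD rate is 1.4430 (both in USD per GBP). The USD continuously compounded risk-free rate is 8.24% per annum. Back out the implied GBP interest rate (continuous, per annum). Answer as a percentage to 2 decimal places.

F = S·e^((r_USD − r_GBP)T) ⇒ r_GBP = r_USD − ln(F/S)/T
ln(1.4430/1.4139) = 0.020372; /(3) = 0.006791
r_GBP = 0.0824 − 0.006791 = 0.075609
r_GBP = 7.56%

7.56%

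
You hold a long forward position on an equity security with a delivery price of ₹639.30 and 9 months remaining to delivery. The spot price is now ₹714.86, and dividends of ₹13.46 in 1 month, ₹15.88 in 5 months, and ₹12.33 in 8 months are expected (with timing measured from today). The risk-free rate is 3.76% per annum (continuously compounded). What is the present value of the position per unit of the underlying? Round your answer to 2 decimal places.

PV(remaining dividends) I = 13.46·e^(−0.0376·1/12) + 15.88·e^(−0.0376·5/12) + 12.33·e^(−0.0376·8/12) = 41.0758
Current forward F = (S − I)·e^(rT) = (714.86 − 41.0758)·e^(0.0376·9/12) = 673.7842 × 1.028601 = 693.0551
Value (long) = (F − K)·e^(−rT) = (693.0551 − 639.30) × 0.972194 = 52.2604
Value = ₹52.26

₹52.26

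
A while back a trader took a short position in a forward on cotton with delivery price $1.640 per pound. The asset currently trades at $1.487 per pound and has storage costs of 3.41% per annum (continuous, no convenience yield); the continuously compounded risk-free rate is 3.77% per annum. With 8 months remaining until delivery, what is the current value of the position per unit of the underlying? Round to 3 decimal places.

$0.078 per pound

Current fair forward for the remaining 8 months: F = S·e^((r + u)·T), (r + u) = 0.0377 + 0.0341 = 0.0718
F = 1.487 · e^(0.0718 × 8/12) = 1.487 × 1.049031 = 1.5599
Value of long forward = (F − K)·e^(−rT) = (1.5599 − 1.640) · e^(−0.0377·8/12)
= -0.0801 × 0.975180 = -0.078
Short position value = −(long value) = $0.078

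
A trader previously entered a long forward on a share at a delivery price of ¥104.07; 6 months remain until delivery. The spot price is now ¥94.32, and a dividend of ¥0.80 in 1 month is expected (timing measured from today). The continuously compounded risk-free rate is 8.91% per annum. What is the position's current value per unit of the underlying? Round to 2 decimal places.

PV(remaining dividends) I = 0.80·e^(−0.0891·1/12) = 0.7941
Current forward F = (S − I)·e^(rT) = (94.32 − 0.7941)·e^(0.0891·6/12) = 93.5259 × 1.045557 = 97.7867
Value (long) = (F − K)·e^(−rT) = (97.7867 − 104.07) × 0.956428 = -6.0095
Value = -¥6.01

-¥6.01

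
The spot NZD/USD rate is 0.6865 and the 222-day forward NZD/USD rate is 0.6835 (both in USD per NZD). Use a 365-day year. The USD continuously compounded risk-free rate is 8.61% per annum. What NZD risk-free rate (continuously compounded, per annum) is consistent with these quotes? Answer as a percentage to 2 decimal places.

F = S·e^((r_USD − r_NZD)T) ⇒ r_NZD = r_USD − ln(F/S)/T
ln(0.6835/0.6865) = -0.004380; /(222/365) = -0.007201
r_NZD = 0.0861 + 0.007201 = 0.093301
r_NZD = 9.33%

9.33%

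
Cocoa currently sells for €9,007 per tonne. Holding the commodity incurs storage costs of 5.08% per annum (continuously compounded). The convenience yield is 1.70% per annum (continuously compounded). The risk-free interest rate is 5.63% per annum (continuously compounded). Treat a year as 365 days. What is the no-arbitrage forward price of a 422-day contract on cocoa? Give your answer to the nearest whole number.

Net carry = r + u − y = 0.0563 + 0.0508 − 0.0170 = 0.0901
F = S·e^((r+u−y)T) = 9007 · e^(0.0901 × 422/365) = 9007 · e^0.104170
= 9007 × 1.109789 = €9,996 per tonne

€9,996 per tonne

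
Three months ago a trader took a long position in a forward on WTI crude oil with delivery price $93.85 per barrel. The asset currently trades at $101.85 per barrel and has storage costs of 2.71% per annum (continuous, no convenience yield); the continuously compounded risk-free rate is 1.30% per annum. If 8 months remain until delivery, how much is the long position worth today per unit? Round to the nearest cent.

$10.67 per barrel

Current fair forward for the remaining 8 months: F = S·e^((r + u)·T), (r + u) = 0.0130 + 0.0271 = 0.0401
F = 101.85 · e^(0.0401 × 8/12) = 101.85 × 1.027094 = 104.6095
Value of long forward = (F − K)·e^(−rT) = (104.6095 − 93.85) · e^(−0.0130·8/12)
= 10.7595 × 0.991371 = 10.67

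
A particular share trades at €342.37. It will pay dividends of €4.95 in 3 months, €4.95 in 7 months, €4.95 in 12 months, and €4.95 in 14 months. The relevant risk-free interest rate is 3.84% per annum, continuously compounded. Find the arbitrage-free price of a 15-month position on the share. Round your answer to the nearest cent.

PV(dividends) I = 4.95·e^(−0.0384·3/12) + 4.95·e^(−0.0384·7/12) + 4.95·e^(−0.0384·12/12) + 4.95·e^(−0.0384·14/12)
I = 4.9027 + 4.8404 + 4.7635 + 4.7331 = 19.2397
F = (S − I)·e^(rT) = (342.37 − 19.2397) · e^(0.0384·15/12)
= 323.1303 · e^0.048000 = 323.1303 × 1.049171 = €339.02

€339.02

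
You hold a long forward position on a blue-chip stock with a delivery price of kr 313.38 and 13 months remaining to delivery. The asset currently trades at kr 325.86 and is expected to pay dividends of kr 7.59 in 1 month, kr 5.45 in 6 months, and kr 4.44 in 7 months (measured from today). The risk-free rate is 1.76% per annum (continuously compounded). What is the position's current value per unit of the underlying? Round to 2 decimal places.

kr 1.02

PV(remaining dividends) I = 7.59·e^(−0.0176·1/12) + 5.45·e^(−0.0176·6/12) + 4.44·e^(−0.0176·7/12) = 17.3758
Current forward F = (S − I)·e^(rT) = (325.86 − 17.3758)·e^(0.0176·13/12) = 308.4842 × 1.019250 = 314.4225
Value (long) = (F − K)·e^(−rT) = (314.4225 − 313.38) × 0.981114 = 1.0228
Value = kr 1.02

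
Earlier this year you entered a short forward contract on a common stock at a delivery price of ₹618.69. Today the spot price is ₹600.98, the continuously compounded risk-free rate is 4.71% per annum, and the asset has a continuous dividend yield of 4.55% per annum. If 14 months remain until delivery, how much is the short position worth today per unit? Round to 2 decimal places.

Current fair forward for the remaining 14 months: F = S·e^((r − q)·T), (r − q) = 0.0471 − 0.0455 = 0.0016
F = 600.98 · e^(0.0016 × 14/12) = 600.98 × 1.001868 = 602.1026
Value of long forward = (F − K)·e^(−rT) = (602.1026 − 618.69) · e^(−0.0471·14/12)
= -16.5874 × 0.946532 = -15.70
Short position value = −(long value) = ₹15.70

₹15.70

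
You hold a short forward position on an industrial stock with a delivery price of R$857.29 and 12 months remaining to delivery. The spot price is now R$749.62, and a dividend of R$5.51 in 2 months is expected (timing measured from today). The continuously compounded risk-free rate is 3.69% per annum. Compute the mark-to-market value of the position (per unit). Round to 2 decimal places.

PV(remaining dividends) I = 5.51·e^(−0.0369·2/12) = 5.4762
Current forward F = (S − I)·e^(rT) = (749.62 − 5.4762)·e^(0.0369·12/12) = 744.1438 × 1.037589 = 772.1154
Value (long) = (F − K)·e^(−rT) = (772.1154 − 857.29) × 0.963773 = -82.0890
Short position value = −(long value) = R$82.09

R$82.09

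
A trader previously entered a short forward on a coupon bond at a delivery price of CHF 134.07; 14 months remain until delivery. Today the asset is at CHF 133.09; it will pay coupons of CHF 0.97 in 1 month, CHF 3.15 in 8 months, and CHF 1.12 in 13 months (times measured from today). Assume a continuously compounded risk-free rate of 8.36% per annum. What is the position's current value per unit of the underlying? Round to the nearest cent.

-CHF 6.51

PV(remaining coupons) I = 0.97·e^(−0.0836·1/12) + 3.15·e^(−0.0836·8/12) + 1.12·e^(−0.0836·13/12) = 4.9655
Current forward F = (S − I)·e^(rT) = (133.09 − 4.9655)·e^(0.0836·14/12) = 128.1245 × 1.102448 = 141.2506
Value (long) = (F − K)·e^(−rT) = (141.2506 − 134.07) × 0.907072 = 6.5133
Short position value = −(long value) = -CHF 6.51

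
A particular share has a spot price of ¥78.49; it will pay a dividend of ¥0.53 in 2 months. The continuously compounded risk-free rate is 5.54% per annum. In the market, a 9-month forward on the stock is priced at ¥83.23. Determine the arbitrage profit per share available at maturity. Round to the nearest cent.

PV(dividends) I = 0.53·e^(−0.0554·2/12) = 0.5251
Fair forward F* = (S − I)·e^(rT) = (78.49 − 0.5251)·e^0.041550 = 77.9649 × 1.042425 = 81.2726
Market ¥83.23 > fair 81.2726: forward overpriced → cash-and-carry (borrow at r, buy the stock and collect the dividends, short the forward).
Profit at T = |F_mkt − F*| = |83.23 − 81.2726| = ¥1.96 per share

¥1.96 per share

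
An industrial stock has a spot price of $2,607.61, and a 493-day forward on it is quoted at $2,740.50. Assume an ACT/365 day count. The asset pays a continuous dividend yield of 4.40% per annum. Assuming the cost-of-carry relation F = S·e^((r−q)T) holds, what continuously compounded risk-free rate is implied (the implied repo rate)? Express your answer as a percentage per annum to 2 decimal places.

8.08%

From F = S·e^((r−q)T): (r − q) = ln(F/S)/T
ln(2740.50/2607.61) = ln(1.050962) = 0.049706
(r − q) = 0.049706 / (493/365) = 0.036801
r = ln(F/S)/T + q = 0.036801 + 0.0440 = 0.080801
r = 8.08%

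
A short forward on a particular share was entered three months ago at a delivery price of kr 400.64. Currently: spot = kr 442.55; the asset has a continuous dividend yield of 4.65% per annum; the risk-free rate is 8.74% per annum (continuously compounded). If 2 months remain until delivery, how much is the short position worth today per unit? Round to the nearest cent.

Current fair forward for the remaining 2 months: F = S·e^((r − q)·T), (r − q) = 0.0874 − 0.0465 = 0.0409
F = 442.55 · e^(0.0409 × 2/12) = 442.55 × 1.006840 = 445.5770
Value of long forward = (F − K)·e^(−rT) = (445.5770 − 400.64) · e^(−0.0874·2/12)
= 44.9370 × 0.985539 = 44.29
Short position value = −(long value) = -kr 44.29

-kr 44.29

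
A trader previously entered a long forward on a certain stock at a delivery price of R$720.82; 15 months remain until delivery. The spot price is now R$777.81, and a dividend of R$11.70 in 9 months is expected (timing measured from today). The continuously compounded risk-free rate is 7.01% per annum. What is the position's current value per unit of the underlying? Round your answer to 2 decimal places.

PV(remaining dividends) I = 11.70·e^(−0.0701·9/12) = 11.1008
Current forward F = (S − I)·e^(rT) = (777.81 − 11.1008)·e^(0.0701·15/12) = 766.7092 × 1.091579 = 836.9237
Value (long) = (F − K)·e^(−rT) = (836.9237 − 720.82) × 0.916104 = 106.3631
Value = R$106.36

R$106.36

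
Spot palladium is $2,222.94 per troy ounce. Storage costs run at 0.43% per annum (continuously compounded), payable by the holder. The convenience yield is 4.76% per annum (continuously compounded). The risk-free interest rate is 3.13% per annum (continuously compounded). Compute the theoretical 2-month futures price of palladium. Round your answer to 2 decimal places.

$2,218.50 per troy ounce

Net carry = r + u − y = 0.0313 + 0.0043 − 0.0476 = -0.0120
F = S·e^((r+u−y)T) = 2222.94 · e^(-0.0120 × 2/12) = 2222.94 · e^-0.00200000
= 2222.94 × 0.99800200 = $2,218.50 per troy ounce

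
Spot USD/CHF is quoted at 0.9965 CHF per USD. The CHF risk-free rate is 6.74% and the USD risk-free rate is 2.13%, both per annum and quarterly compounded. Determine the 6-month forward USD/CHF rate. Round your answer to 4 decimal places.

1.0195

By covered interest parity, F = S · (1+r_CHF/4)^(4T) / (1+r_USD/4)^(4T)
= 0.9965 × 1.033984 / 1.010678 = 0.9965 × 1.023060
F = 1.0195 CHF per USD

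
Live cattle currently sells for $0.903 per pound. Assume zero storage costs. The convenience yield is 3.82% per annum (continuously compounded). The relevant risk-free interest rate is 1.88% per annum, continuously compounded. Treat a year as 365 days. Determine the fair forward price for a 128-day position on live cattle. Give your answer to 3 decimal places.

Net carry = r + u − y = 0.0188 + 0.0000 − 0.0382 = -0.0194
F = S·e^((r+u−y)T) = 0.903 · e^(-0.0194 × 128/365) = 0.903 · e^-0.006803
= 0.903 × 0.993220 = $0.897 per pound

$0.897 per pound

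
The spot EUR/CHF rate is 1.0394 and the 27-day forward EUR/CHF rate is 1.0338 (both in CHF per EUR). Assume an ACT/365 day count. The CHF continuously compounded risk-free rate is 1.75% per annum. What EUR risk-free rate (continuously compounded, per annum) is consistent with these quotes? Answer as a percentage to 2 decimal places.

9.05%

F = S·e^((r_CHF − r_EUR)T) ⇒ r_EUR = r_CHF − ln(F/S)/T
ln(1.0338/1.0394) = -0.005402; /(27/365) = -0.073027
r_EUR = 0.0175 + 0.073027 = 0.090527
r_EUR = 9.05%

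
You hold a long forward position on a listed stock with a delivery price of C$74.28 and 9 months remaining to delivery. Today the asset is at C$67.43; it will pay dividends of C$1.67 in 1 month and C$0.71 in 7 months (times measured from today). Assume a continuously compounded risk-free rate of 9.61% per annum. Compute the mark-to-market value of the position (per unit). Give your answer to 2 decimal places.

PV(remaining dividends) I = 1.67·e^(−0.0961·1/12) + 0.71·e^(−0.0961·7/12) = 2.3280
Current forward F = (S − I)·e^(rT) = (67.43 − 2.3280)·e^(0.0961·9/12) = 65.1020 × 1.074736 = 69.9675
Value (long) = (F − K)·e^(−rT) = (69.9675 − 74.28) × 0.930461 = -4.0126
Value = -C$4.01

-C$4.01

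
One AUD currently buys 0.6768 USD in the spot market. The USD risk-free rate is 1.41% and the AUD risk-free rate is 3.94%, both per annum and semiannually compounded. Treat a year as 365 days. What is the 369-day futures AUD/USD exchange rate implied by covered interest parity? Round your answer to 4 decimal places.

By covered interest parity, F = S · (1+r_USD/2)^(2T) / (1+r_AUD/2)^(2T)
= 0.6768 × 1.014306 / 1.040233 = 0.6768 × 0.975076
F = 0.6599 USD per AUD

0.6599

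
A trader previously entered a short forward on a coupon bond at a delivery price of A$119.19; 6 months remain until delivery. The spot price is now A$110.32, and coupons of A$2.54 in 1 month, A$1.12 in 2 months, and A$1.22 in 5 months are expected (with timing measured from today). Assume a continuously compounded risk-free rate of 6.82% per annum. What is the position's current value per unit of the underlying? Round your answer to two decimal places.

PV(remaining coupons) I = 2.54·e^(−0.0682·1/12) + 1.12·e^(−0.0682·2/12) + 1.22·e^(−0.0682·5/12) = 4.8188
Current forward F = (S − I)·e^(rT) = (110.32 − 4.8188)·e^(0.0682·6/12) = 105.5012 × 1.034688 = 109.1608
Value (long) = (F − K)·e^(−rT) = (109.1608 − 119.19) × 0.966475 = -9.6930
Short position value = −(long value) = A$9.69

A$9.69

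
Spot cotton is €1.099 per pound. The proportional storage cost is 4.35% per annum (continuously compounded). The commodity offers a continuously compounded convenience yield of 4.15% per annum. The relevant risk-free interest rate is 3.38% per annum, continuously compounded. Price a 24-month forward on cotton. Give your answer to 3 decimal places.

€1.181 per pound

Net carry = r + u − y = 0.0338 + 0.0435 − 0.0415 = 0.0358
F = S·e^((r+u−y)T) = 1.099 · e^(0.0358 × 24/12) = 1.099 · e^0.071600
= 1.099 × 1.074226 = €1.181 per pound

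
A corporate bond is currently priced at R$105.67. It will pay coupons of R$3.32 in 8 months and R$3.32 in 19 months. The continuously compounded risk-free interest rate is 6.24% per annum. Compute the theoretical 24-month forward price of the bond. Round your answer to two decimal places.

PV(coupons) I = 3.32·e^(−0.0624·8/12) + 3.32·e^(−0.0624·19/12)
I = 3.1847 + 3.0077 = 6.1924
F = (S − I)·e^(rT) = (105.67 − 6.1924) · e^(0.0624·24/12)
= 99.4776 · e^0.124800 = 99.4776 × 1.132922 = R$112.70

R$112.70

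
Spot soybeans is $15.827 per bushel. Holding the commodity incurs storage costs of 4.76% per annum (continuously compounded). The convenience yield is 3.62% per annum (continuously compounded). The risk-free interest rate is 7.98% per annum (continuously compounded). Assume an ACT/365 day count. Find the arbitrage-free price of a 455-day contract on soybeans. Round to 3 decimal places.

$17.733 per bushel

Net carry = r + u − y = 0.0798 + 0.0476 − 0.0362 = 0.0912
F = S·e^((r+u−y)T) = 15.827 · e^(0.0912 × 455/365) = 15.827 · e^0.113688
= 15.827 × 1.120403 = $17.733 per bushel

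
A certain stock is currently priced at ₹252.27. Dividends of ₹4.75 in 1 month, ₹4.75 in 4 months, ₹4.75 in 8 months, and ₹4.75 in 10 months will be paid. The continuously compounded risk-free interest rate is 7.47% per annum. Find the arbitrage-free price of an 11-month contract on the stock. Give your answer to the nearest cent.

₹250.51

PV(dividends) I = 4.75·e^(−0.0747·1/12) + 4.75·e^(−0.0747·4/12) + 4.75·e^(−0.0747·8/12) + 4.75·e^(−0.0747·10/12)
I = 4.7205 + 4.6332 + 4.5192 + 4.4633 = 18.3362
F = (S − I)·e^(rT) = (252.27 − 18.3362) · e^(0.0747·11/12)
= 233.9338 · e^0.068475 = 233.9338 × 1.070874 = ₹250.51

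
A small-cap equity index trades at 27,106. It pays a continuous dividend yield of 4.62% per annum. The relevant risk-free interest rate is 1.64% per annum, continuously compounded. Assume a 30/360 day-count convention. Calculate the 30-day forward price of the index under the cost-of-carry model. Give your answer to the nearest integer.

27,039

F = S·e^((r − q)T) = 27106 · e^((0.0164 − 0.0462) × 30/360)
= 27106 · e^-0.002483 = 27106 × 0.997520
F = 27,039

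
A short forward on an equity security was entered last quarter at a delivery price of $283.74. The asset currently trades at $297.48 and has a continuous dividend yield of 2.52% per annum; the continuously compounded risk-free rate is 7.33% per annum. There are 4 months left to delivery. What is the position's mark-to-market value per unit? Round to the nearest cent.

-$18.10

Current fair forward for the remaining 4 months: F = S·e^((r − q)·T), (r − q) = 0.0733 − 0.0252 = 0.0481
F = 297.48 · e^(0.0481 × 4/12) = 297.48 × 1.016163 = 302.2882
Value of long forward = (F − K)·e^(−rT) = (302.2882 − 283.74) · e^(−0.0733·4/12)
= 18.5482 × 0.975863 = 18.10
Short position value = −(long value) = -$18.10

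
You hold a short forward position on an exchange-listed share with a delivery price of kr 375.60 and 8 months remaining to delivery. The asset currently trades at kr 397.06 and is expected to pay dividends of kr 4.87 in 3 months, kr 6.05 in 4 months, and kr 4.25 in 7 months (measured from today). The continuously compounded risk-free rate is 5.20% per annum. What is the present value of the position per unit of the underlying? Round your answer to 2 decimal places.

-kr 19.38

PV(remaining dividends) I = 4.87·e^(−0.0520·3/12) + 6.05·e^(−0.0520·4/12) + 4.25·e^(−0.0520·7/12) = 14.8762
Current forward F = (S − I)·e^(rT) = (397.06 − 14.8762)·e^(0.0520·8/12) = 382.1838 × 1.035275 = 395.6653
Value (long) = (F − K)·e^(−rT) = (395.6653 − 375.60) × 0.965927 = 19.3816
Short position value = −(long value) = -kr 19.38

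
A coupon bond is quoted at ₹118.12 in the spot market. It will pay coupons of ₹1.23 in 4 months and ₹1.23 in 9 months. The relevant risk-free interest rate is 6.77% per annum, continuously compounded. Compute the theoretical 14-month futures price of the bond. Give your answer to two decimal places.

₹125.26

PV(coupons) I = 1.23·e^(−0.0677·4/12) + 1.23·e^(−0.0677·9/12)
I = 1.2026 + 1.1691 = 2.3717
F = (S − I)·e^(rT) = (118.12 − 2.3717) · e^(0.0677·14/12)
= 115.7483 · e^0.078983 = 115.7483 × 1.082186 = ₹125.26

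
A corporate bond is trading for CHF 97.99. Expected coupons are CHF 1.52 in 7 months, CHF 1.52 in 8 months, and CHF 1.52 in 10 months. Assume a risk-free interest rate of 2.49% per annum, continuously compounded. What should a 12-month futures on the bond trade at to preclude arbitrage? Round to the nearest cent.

PV(coupons) I = 1.52·e^(−0.0249·7/12) + 1.52·e^(−0.0249·8/12) + 1.52·e^(−0.0249·10/12)
I = 1.4981 + 1.4950 + 1.4888 = 4.4819
F = (S − I)·e^(rT) = (97.99 − 4.4819) · e^(0.0249·12/12)
= 93.5081 · e^0.024900 = 93.5081 × 1.025213 = CHF 95.87

CHF 95.87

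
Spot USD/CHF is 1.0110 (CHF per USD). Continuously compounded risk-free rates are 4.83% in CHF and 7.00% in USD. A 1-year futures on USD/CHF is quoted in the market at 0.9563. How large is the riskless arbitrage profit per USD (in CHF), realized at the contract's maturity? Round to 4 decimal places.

0.0330 per USD (in CHF)

Fair futures: F* = S·e^(carry·T), with carry = (r_CHF − r_USD) = 0.0483 − 0.0700 = -0.0217
F* = 1.0110 · e^(-0.0217 × 1) = 1.0110 · e^-0.021700 = 1.0110 × 0.978534 = 0.9893
Market 0.9563 < fair 0.9893: forward underpriced → reverse cash-and-carry (short spot, go long the forward).
At maturity, profit = |F_mkt − F*| = |0.9563 − 0.9893| = 0.0330 per USD (in CHF)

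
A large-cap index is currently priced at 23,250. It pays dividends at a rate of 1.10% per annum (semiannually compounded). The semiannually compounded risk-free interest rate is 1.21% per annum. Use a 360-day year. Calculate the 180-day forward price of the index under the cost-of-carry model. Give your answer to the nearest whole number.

23,263

F = S · (1+r/2)^(2T) / (1+q/2)^(2T)
= 23250 × 1.006050 / 1.005500 = 23250 × 1.000547
F = 23,263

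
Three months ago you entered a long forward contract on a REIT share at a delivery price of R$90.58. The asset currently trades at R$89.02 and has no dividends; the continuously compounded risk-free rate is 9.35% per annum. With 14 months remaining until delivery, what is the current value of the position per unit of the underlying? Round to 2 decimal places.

Current fair forward for the remaining 14 months: F = S·e^(r·T), r = 0.0935
F = 89.02 · e^(0.0935 × 14/12) = 89.02 × 1.115255 = 99.2800
Value of long forward = (F − K)·e^(−rT) = (99.2800 − 90.58) · e^(−0.0935·14/12)
= 8.7000 × 0.896656 = 7.80

R$7.80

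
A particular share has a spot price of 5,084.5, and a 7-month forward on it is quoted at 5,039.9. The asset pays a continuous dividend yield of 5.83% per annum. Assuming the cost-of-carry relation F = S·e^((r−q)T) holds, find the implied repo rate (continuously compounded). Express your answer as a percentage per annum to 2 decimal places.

From F = S·e^((r−q)T): (r − q) = ln(F/S)/T
ln(5039.9/5084.5) = ln(0.991228) = -0.008811
(r − q) = -0.008811 / (7/12) = -0.015105
r = ln(F/S)/T + q = -0.015105 + 0.0583 = 0.043195
r = 4.32%

4.32%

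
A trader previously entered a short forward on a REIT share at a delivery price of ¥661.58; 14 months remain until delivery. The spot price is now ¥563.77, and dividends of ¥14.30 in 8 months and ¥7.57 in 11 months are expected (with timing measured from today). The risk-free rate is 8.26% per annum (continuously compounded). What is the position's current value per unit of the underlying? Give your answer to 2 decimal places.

PV(remaining dividends) I = 14.30·e^(−0.0826·8/12) + 7.57·e^(−0.0826·11/12) = 20.5518
Current forward F = (S − I)·e^(rT) = (563.77 − 20.5518)·e^(0.0826·14/12) = 543.2182 × 1.101163 = 598.1718
Value (long) = (F − K)·e^(−rT) = (598.1718 − 661.58) × 0.908131 = -57.5830
Short position value = −(long value) = ¥57.58

¥57.58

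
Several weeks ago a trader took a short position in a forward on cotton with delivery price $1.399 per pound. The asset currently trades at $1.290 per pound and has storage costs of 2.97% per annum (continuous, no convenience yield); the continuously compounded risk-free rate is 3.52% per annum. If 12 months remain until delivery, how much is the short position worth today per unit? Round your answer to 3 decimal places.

Current fair forward for the remaining 12 months: F = S·e^((r + u)·T), (r + u) = 0.0352 + 0.0297 = 0.0649
F = 1.290 · e^(0.0649 × 12/12) = 1.290 × 1.067052 = 1.3765
Value of long forward = (F − K)·e^(−rT) = (1.3765 − 1.399) · e^(−0.0352·12/12)
= -0.0225 × 0.965412 = -0.022
Short position value = −(long value) = $0.022

$0.022 per pound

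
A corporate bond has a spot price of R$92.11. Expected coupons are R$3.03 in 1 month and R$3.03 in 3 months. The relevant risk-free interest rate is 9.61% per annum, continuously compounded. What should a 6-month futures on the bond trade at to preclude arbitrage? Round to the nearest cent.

PV(coupons) I = 3.03·e^(−0.0961·1/12) + 3.03·e^(−0.0961·3/12)
I = 3.0058 + 2.9581 = 5.9639
F = (S − I)·e^(rT) = (92.11 − 5.9639) · e^(0.0961·6/12)
= 86.1461 · e^0.048050 = 86.1461 × 1.049223 = R$90.39

R$90.39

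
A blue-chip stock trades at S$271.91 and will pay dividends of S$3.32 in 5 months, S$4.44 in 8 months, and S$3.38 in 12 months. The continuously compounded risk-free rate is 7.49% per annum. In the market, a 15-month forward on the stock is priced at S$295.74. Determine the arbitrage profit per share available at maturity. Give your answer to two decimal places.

PV(dividends) I = 3.32·e^(−0.0749·5/12) + 4.44·e^(−0.0749·8/12) + 3.38·e^(−0.0749·12/12) = 10.5778
Fair forward F* = (S − I)·e^(rT) = (271.91 − 10.5778)·e^0.093625 = 261.3322 × 1.098148 = 286.9814
Market S$295.74 > fair 286.9814: forward overpriced → cash-and-carry (borrow at r, buy the stock and collect the dividends, short the forward).
Profit at T = |F_mkt − F*| = |295.74 − 286.9814| = S$8.76 per share

S$8.76 per share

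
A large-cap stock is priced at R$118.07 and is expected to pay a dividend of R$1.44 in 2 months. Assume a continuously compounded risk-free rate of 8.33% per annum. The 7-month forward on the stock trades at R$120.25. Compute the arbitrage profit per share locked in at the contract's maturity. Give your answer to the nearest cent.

PV(dividends) I = 1.44·e^(−0.0833·2/12) = 1.4201
Fair forward F* = (S − I)·e^(rT) = (118.07 − 1.4201)·e^0.048592 = 116.6499 × 1.049792 = 122.4581
Market R$120.25 < fair 122.4581: forward underpriced → reverse cash-and-carry (short the stock, invest proceeds at r, pay the dividends, go long the forward).
Profit at T = |F_mkt − F*| = |120.25 − 122.4581| = R$2.21 per share

R$2.21 per share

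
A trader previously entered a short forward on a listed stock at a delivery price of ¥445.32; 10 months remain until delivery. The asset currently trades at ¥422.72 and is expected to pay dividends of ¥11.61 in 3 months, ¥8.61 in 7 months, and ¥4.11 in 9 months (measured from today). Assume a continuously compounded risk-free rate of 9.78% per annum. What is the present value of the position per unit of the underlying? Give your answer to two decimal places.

PV(remaining dividends) I = 11.61·e^(−0.0978·3/12) + 8.61·e^(−0.0978·7/12) + 4.11·e^(−0.0978·9/12) = 23.2814
Current forward F = (S − I)·e^(rT) = (422.72 − 23.2814)·e^(0.0978·10/12) = 399.4386 × 1.084913 = 433.3561
Value (long) = (F − K)·e^(−rT) = (433.3561 − 445.32) × 0.921733 = -11.0275
Short position value = −(long value) = ¥11.03

¥11.03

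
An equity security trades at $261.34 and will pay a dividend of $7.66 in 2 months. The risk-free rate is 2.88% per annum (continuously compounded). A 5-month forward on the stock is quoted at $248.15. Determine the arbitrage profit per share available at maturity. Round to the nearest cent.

PV(dividends) I = 7.66·e^(−0.0288·2/12) = 7.6233
Fair forward F* = (S − I)·e^(rT) = (261.34 − 7.6233)·e^0.012000 = 253.7167 × 1.012072 = 256.7796
Market $248.15 < fair 256.7796: forward underpriced → reverse cash-and-carry (short the stock, invest proceeds at r, pay the dividends, go long the forward).
Profit at T = |F_mkt − F*| = |248.15 − 256.7796| = $8.63 per share

$8.63 per share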